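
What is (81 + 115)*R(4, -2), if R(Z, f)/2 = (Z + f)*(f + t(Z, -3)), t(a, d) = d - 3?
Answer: -6272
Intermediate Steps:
t(a, d) = -3 + d
R(Z, f) = 2*(-6 + f)*(Z + f) (R(Z, f) = 2*((Z + f)*(f + (-3 - 3))) = 2*((Z + f)*(f - 6)) = 2*((Z + f)*(-6 + f)) = 2*((-6 + f)*(Z + f)) = 2*(-6 + f)*(Z + f))
(81 + 115)*R(4, -2) = (81 + 115)*(-12*4 - 12*(-2) + 2*(-2)² + 2*4*(-2)) = 196*(-48 + 24 + 2*4 - 16) = 196*(-48 + 24 + 8 - 16) = 196*(-32) = -6272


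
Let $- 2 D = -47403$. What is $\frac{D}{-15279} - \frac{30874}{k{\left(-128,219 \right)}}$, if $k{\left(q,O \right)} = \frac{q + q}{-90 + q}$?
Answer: $- \frac{8570155501}{325952} \approx -26293.0$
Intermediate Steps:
$D = \frac{47403}{2}$ ($D = \left(- \frac{1}{2}\right) \left(-47403\right) = \frac{47403}{2} \approx 23702.0$)
$k{\left(q,O \right)} = \frac{2 q}{-90 + q}$
$\frac{D}{-15279} - \frac{30874}{k{\left(-128,219 \right)}} = \frac{47403}{2 \left(-15279\right)} - \frac{30874}{2 \left(-128\right) \frac{1}{-90 - 128}} = \frac{47403}{2} \left(- \frac{1}{15279}\right) - \frac{30874}{2 \left(-128\right) \frac{1}{-218}} = - \frac{15801}{10186} - \frac{30874}{2 \left(-128\right) \left(- \frac{1}{218}\right)} = - \frac{15801}{10186} - \frac{30874}{\frac{128}{109}} = - \frac{15801}{10186} - \frac{1682633}{64} = - \frac{8570155501}{325952}$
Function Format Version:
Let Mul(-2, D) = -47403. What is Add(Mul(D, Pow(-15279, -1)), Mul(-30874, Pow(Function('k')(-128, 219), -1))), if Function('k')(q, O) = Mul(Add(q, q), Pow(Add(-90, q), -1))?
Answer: Rational(-8570155501, 325952) ≈ -26293.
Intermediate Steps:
D = Rational(47403, 2) (D = Mul(Rational(-1, 2), -47403) = Rational(47403, 2) ≈ 23702.)
Function('k')(q, O) = Mul(2, q, Pow(Add(-90, q), -1)) (Function('k')(q, O) = Mul(Mul(2, q), Pow(Add(-90, q), -1)) = Mul(2, q, Pow(Add(-90, q), -1)))
Add(Mul(D, Pow(-15279, -1)), Mul(-30874, Pow(Function('k')(-128, 219), -1))) = Add(Mul(Rational(47403, 2), Pow(-15279, -1)), Mul(-30874, Pow(Mul(2, -128, Pow(Add(-90, -128), -1)), -1))) = Add(Mul(Rational(47403, 2), Rational(-1, 15279)), Mul(-30874, Pow(Mul(2, -128, Pow(-218, -1)), -1))) = Add(Rational(-15801, 10186), Mul(-30874, Pow(Mul(2, -128, Rational(-1, 218)), -1))) = Add(Rational(-15801, 10186), Mul(-30874, Pow(Rational(128, 109), -1))) = Add(Rational(-15801, 10186), Mul(-30874, Rational(109, 128))) = Add(Rational(-15801, 10186), Rational(-1682633, 64)) = Rational(-8570155501, 325952)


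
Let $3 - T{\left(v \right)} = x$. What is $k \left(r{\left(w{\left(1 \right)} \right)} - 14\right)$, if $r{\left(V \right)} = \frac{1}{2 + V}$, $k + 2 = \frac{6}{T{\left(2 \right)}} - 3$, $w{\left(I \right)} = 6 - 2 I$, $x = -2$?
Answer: $\frac{1577}{30} \approx 52.567$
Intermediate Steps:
$T{\left(v \right)} = 5$ ($T{\left(v \right)} = 3 - -2 = 3 + 2 = 5$)
$k = - \frac{19}{5}$ ($k = -2 - \left(3 - \frac{6}{5}\right) = -2 + \left(6 \cdot \frac{1}{5} - 3\right) = -2 + \left(\frac{6}{5} - 3\right) = -2 - \frac{9}{5} = - \frac{19}{5} \approx -3.8$)
$k \left(r{\left(w{\left(1 \right)} \right)} - 14\right) = - \frac{19 \left(\frac{1}{2 + \left(6 - 2\right)} - 14\right)}{5} = - \frac{19 \left(\frac{1}{2 + 4} - 14\right)}{5} = - \frac{19 \left(\frac{1}{6} - 14\right)}{5} = \left(- \frac{19}{5}\right) \left(- \frac{83}{6}\right) = \frac{1577}{30}$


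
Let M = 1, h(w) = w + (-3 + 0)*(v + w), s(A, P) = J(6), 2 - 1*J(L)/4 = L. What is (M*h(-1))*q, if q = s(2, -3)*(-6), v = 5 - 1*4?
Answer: -96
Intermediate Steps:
J(L) = 8 - 4*L
s(A, P) = -16 (s(A, P) = 8 - 4*6 = 8 - 24 = -16)
v = 1 (v = 5 - 4 = 1)
h(w) = -3 - 2*w (h(w) = w + (-3 + 0)*(1 + w) = w - 3*(1 + w) = w + (-3 - 3*w) = -3 - 2*w)
q = 96 (q = -16*(-6) = 96)
(M*h(-1))*q = (1*(-3 - 2*(-1)))*96 = (1*(-3 + 2))*96 = (1*(-1))*96 = -1*96 = -96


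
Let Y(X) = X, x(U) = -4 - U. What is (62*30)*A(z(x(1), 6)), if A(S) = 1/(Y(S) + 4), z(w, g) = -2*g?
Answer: -465/2 ≈ -232.50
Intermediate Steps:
A(S) = 1/(4 + S) (A(S) = 1/(S + 4) = 1/(4 + S))
(62*30)*A(z(x(1), 6)) = (62*30)/(4 - 2*6) = 1860/(4 - 12) = 1860/(-8) = 1860*(-⅛) = -465/2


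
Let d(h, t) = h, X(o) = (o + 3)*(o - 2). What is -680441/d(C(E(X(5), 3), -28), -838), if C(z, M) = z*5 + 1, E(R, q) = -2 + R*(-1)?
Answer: 680441/129 ≈ 5274.7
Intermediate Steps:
X(o) = (-2 + o)*(3 + o) (X(o) = (3 + o)*(-2 + o) = (-2 + o)*(3 + o))
E(R, q) = -2 - R
C(z, M) = 1 + 5*z (C(z, M) = 5*z + 1 = 1 + 5*z)
-680441/d(C(E(X(5), 3), -28), -838) = -680441/(1 + 5*(-2 - (-6 + 5 + 5**2))) = -680441/(1 + 5*(-2 - (-6 + 5 + 25))) = -680441/(1 + 5*(-2 - 1*24)) = -680441/(1 + 5*(-2 - 24)) = -680441/(1 + 5*(-26)) = -680441/(1 - 130) = -680441/(-129) = -680441*(-1/129) = 680441/129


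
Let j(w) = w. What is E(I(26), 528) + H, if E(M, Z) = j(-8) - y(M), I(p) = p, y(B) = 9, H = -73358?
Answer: -73375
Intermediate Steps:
E(M, Z) = -17 (E(M, Z) = -8 - 1*9 = -8 - 9 = -17)
E(I(26), 528) + H = -17 - 73358 = -73375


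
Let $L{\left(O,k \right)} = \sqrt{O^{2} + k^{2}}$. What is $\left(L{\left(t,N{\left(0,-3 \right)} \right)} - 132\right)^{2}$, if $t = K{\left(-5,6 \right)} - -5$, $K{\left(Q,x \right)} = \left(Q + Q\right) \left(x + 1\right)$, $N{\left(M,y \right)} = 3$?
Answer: $\left(132 - \sqrt{4234}\right)^{2} \approx 4479.7$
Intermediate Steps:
$K{\left(Q,x \right)} = 2 Q \left(1 + x\right)$
$t = -65$ ($t = 2 \left(-5\right) \left(1 + 6\right) - -5 = 2 \left(-5\right) 7 + 5 = -70 + 5 = -65$)
$\left(L{\left(t,N{\left(0,-3 \right)} \right)} - 132\right)^{2} = \left(\sqrt{\left(-65\right)^{2} + 3^{2}} - 132\right)^{2} = \left(\sqrt{4225 + 9} - 132\right)^{2} = \left(\sqrt{4234} - 132\right)^{2} = \left(-132 + \sqrt{4234}\right)^{2}$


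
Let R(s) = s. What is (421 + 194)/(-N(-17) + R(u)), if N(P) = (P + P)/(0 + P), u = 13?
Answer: 615/11 ≈ 55.909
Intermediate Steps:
N(P) = 2 (N(P) = (2*P)/P = 2)
(421 + 194)/(-N(-17) + R(u)) = (421 + 194)/(-1*2 + 13) = 615/(-2 + 13) = 615/11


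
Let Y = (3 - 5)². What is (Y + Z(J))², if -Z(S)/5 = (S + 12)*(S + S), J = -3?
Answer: 75076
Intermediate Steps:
Y = 4 (Y = (-2)² = 4)
Z(S) = -10*S*(12 + S) (Z(S) = -5*(S + 12)*(S + S) = -5*(12 + S)*2*S = -10*S*(12 + S))
(Y + Z(J))² = (4 - 10*(-3)*(12 - 3))² = (4 - 10*(-3)*9)² = (4 + 270)² = 274² = 75076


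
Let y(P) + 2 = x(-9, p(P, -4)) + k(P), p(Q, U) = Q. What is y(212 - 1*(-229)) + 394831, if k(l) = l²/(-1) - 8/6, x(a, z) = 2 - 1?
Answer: 601043/3 ≈ 2.0035e+5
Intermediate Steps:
x(a, z) = 1
k(l) = -4/3 - l² (k(l) = l²*(-1) - 8*⅙ = -l² - 4/3 = -4/3 - l²)
y(P) = -7/3 - P² (y(P) = -2 + (1 + (-4/3 - P²)) = -2 + (-⅓ - P²) = -7/3 - P²)
y(212 - 1*(-229)) + 394831 = (-7/3 - (212 - 1*(-229))²) + 394831 = (-7/3 - (212 + 229)²) + 394831 = (-7/3 - 1*441²) + 394831 = (-7/3 - 1*194481) + 394831 = (-7/3 - 194481) + 394831 = -583450/3 + 394831 = 601043/3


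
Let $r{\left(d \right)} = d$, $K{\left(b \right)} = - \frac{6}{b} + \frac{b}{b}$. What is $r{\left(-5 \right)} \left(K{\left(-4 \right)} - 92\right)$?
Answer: $\frac{895}{2} \approx 447.5$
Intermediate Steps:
$K{\left(b \right)} = 1 - \frac{6}{b}$ ($K{\left(b \right)} = - \frac{6}{b} + 1 = 1 - \frac{6}{b}$)
$r{\left(-5 \right)} \left(K{\left(-4 \right)} - 92\right) = - 5 \left(\frac{-6 - 4}{-4} - 92\right) = - 5 \left(\left(- \frac{1}{4}\right) \left(-10\right) - 92\right) = - 5 \left(\frac{5}{2} - 92\right) = \left(-5\right) \left(- \frac{179}{2}\right) = \frac{895}{2}$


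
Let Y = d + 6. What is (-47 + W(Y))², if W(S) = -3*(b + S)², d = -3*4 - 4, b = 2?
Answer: 57121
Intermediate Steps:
d = -16 (d = -12 - 4 = -16)
Y = -10 (Y = -16 + 6 = -10)
W(S) = -3*(2 + S)²
(-47 + W(Y))² = (-47 - 3*(2 - 10)²)² = (-47 - 3*(-8)²)² = (-47 - 3*64)² = (-47 - 192)² = (-239)² = 57121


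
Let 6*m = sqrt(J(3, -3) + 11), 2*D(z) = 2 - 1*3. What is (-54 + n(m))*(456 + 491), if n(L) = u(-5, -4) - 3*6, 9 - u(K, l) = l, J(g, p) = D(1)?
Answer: -55873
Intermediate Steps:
D(z) = -1/2 (D(z) = (2 - 1*3)/2 = (2 - 3)/2 = (1/2)*(-1) = -1/2)
J(g, p) = -1/2
m = sqrt(42)/12 (m = sqrt(-1/2 + 11)/6 = sqrt(21/2)/6 = (sqrt(42)/2)/6 = sqrt(42)/12 ≈ 0.54006)
u(K, l) = 9 - l
n(L) = -5 (n(L) = (9 - 1*(-4)) - 3*6 = (9 + 4) - 18 = 13 - 18 = -5)
(-54 + n(m))*(456 + 491) = (-54 - 5)*(456 + 491) = -59*947 = -55873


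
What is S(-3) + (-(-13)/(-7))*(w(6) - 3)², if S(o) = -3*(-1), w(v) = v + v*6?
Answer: -19752/7 ≈ -2821.7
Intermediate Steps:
w(v) = 7*v (w(v) = v + 6*v = 7*v)
S(o) = 3
S(-3) + (-(-13)/(-7))*(w(6) - 3)² = 3 + (-(-13)/(-7))*(7*6 - 3)² = 3 + (-(-13)*(-1)/7)*(42 - 3)² = 3 - 1*13/7*39² = 3 - 13/7*1521 = 3 - 19773/7 = -19752/7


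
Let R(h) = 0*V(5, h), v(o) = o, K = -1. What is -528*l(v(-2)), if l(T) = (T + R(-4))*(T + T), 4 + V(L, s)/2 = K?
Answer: -4224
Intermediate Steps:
V(L, s) = -10 (V(L, s) = -8 + 2*(-1) = -8 - 2 = -10)
R(h) = 0 (R(h) = 0*(-10) = 0)
l(T) = 2*T² (l(T) = (T + 0)*(T + T) = T*(2*T) = 2*T²)
-528*l(v(-2)) = -1056*(-2)² = -1056*4 = -528*8 = -4224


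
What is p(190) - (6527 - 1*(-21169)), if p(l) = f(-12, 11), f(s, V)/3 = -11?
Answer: -27729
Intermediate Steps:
f(s, V) = -33 (f(s, V) = 3*(-11) = -33)
p(l) = -33
p(190) - (6527 - 1*(-21169)) = -33 - (6527 - 1*(-21169)) = -33 - (6527 + 21169) = -33 - 1*27696 = -33 - 27696 = -27729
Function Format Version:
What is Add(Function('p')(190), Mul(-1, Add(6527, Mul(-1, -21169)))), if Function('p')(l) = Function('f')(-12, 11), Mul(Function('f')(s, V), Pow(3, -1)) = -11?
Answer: -27729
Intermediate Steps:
Function('f')(s, V) = -33 (Function('f')(s, V) = Mul(3, -11) = -33)
Function('p')(l) = -33
Add(Function('p')(190), Mul(-1, Add(6527, Mul(-1, -21169)))) = Add(-33, Mul(-1, Add(6527, Mul(-1, -21169)))) = Add(-33, Mul(-1, Add(6527, 21169))) = Add(-33, Mul(-1, 27696)) = Add(-33, -27696) = -27729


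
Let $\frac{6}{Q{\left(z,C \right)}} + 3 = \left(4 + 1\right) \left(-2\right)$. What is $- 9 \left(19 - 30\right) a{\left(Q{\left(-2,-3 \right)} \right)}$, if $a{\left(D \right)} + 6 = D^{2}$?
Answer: $- \frac{96822}{169} \approx -572.91$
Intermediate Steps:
$Q{\left(z,C \right)} = - \frac{6}{13}$ ($Q{\left(z,C \right)} = \frac{6}{-3 + \left(4 + 1\right) \left(-2\right)} = \frac{6}{-3 + 5 \left(-2\right)} = \frac{6}{-3 - 10} = \frac{6}{-13} = 6 \left(- \frac{1}{13}\right) = - \frac{6}{13}$)
$a{\left(D \right)} = -6 + D^{2}$
$- 9 \left(19 - 30\right) a{\left(Q{\left(-2,-3 \right)} \right)} = - 9 \left(19 - 30\right) \left(-6 + \left(- \frac{6}{13}\right)^{2}\right) = \left(-9\right) \left(-11\right) \left(-6 + \frac{36}{169}\right) = 99 \left(- \frac{978}{169}\right) = - \frac{96822}{169}$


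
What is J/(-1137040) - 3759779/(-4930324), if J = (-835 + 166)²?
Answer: 517099593599/1401493900240 ≈ 0.36896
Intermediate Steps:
J = 447561 (J = (-669)² = 447561)
J/(-1137040) - 3759779/(-4930324) = 447561/(-1137040) - 3759779/(-4930324) = 447561*(-1/1137040) - 3759779*(-1/4930324) = -447561/1137040 + 3759779/4930324 = 517099593599/1401493900240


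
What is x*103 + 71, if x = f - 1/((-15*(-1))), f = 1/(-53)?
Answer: 49441/795 ≈ 62.190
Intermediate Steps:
f = -1/53 ≈ -0.018868
x = -68/795 (x = -1/53 - 1/((-15*(-1))) = -1/53 - 1/15 = -68/795 ≈ -0.085535)
x*103 + 71 = -68/795*103 + 71 = -7004/795 + 71 = 49441/795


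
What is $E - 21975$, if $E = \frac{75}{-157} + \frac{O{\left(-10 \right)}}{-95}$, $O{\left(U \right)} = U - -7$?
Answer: $- \frac{327763779}{14915} \approx -21975.0$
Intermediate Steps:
$O{\left(U \right)} = 7 + U$ ($O{\left(U \right)} = U + 7 = 7 + U$)
$E = - \frac{6654}{14915}$ ($E = \frac{75}{-157} + \frac{7 - 10}{-95} = 75 \left(- \frac{1}{157}\right) - - \frac{3}{95} = - \frac{75}{157} + \frac{3}{95} = - \frac{6654}{14915} \approx -0.44613$)
$E - 21975 = - \frac{6654}{14915} - 21975 = - \frac{327763779}{14915}$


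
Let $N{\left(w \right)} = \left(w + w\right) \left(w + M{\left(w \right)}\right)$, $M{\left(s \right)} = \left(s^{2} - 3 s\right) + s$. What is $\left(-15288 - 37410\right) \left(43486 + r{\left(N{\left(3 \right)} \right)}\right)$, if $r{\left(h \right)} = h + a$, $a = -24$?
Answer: $-2292257604$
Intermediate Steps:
$M{\left(s \right)} = s^{2} - 2 s$
$N{\left(w \right)} = 2 w \left(w + w \left(-2 + w\right)\right)$ ($N{\left(w \right)} = \left(w + w\right) \left(w + w \left(-2 + w\right)\right) = 2 w \left(w + w \left(-2 + w\right)\right)$)
$r{\left(h \right)} = -24 + h$ ($r{\left(h \right)} = h - 24 = -24 + h$)
$\left(-15288 - 37410\right) \left(43486 + r{\left(N{\left(3 \right)} \right)}\right) = \left(-15288 - 37410\right) \left(43486 - \left(24 - 2 \cdot 3^{2} \left(-1 + 3\right)\right)\right) = - 52698 \left(43486 - \left(24 - 36\right)\right) = - 52698 \left(43486 + \left(-24 + 36\right)\right) = - 52698 \left(43486 + 12\right) = \left(-52698\right) 43498 = -2292257604$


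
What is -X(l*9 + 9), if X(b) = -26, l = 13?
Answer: 26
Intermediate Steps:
-X(l*9 + 9) = -1*(-26) = 26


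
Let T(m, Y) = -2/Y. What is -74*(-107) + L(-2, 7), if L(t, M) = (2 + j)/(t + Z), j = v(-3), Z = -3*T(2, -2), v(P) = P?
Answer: 39591/5 ≈ 7918.2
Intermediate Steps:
Z = -3 (Z = -3*(-2/(-2)) = -3*(-2*(-½)) = -3 ≈ -3.0000)
j = -3
L(t, M) = -1/(-3 + t) (L(t, M) = (2 - 3)/(t - 3) = -1/(-3 + t))
-74*(-107) + L(-2, 7) = -74*(-107) - 1/(-3 - 2) = 7918 - 1/(-5) = 7918 - 1*(-⅕) = 7918 + ⅕ = 39591/5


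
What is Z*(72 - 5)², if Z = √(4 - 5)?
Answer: 4489*I ≈ 4489.0*I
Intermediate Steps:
Z = I (Z = √(-1) = I ≈ 1.0*I)
Z*(72 - 5)² = I*(72 - 5)² = I*67² = I*4489 = 4489*I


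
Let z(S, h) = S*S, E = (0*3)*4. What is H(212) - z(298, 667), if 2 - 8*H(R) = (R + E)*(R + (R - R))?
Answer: -377687/4 ≈ -94422.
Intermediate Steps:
E = 0 (E = 0*4 = 0)
z(S, h) = S²
H(R) = ¼ - R²/8 (H(R) = ¼ - (R + 0)*(R + (R - R))/8 = ¼ - R*(R + 0)/8 = ¼ - R*R/8 = ¼ - R²/8)
H(212) - z(298, 667) = (¼ - ⅛*212²) - 1*298² = (¼ - ⅛*44944) - 1*88804 = (¼ - 5618) - 88804 = -22471/4 - 88804 = -377687/4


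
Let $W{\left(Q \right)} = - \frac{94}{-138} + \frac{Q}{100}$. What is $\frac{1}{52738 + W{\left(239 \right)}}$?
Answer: $\frac{6900}{363913391} \approx 1.8961 \cdot 10^{-5}$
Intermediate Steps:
$W{\left(Q \right)} = \frac{47}{69} + \frac{Q}{100}$ ($W{\left(Q \right)} = \left(-94\right) \left(- \frac{1}{138}\right) + Q \frac{1}{100} = \frac{47}{69} + \frac{Q}{100}$)
$\frac{1}{52738 + W{\left(239 \right)}} = \frac{1}{52738 + \left(\frac{47}{69} + \frac{1}{100} \cdot 239\right)} = \frac{1}{52738 + \left(\frac{47}{69} + \frac{239}{100}\right)} = \frac{1}{52738 + \frac{21191}{6900}} = \frac{1}{\frac{363913391}{6900}} = \frac{6900}{363913391}$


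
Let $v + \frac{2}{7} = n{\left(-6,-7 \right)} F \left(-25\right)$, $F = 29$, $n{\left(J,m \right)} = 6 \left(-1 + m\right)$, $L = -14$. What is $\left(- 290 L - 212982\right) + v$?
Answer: $- \frac{1218856}{7} \approx -1.7412 \cdot 10^{5}$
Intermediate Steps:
$n{\left(J,m \right)} = -6 + 6 m$
$v = \frac{243598}{7}$ ($v = - \frac{2}{7} + \left(-6 + 6 \left(-7\right)\right) 29 \left(-25\right) = - \frac{2}{7} + \left(-6 - 42\right) 29 \left(-25\right) = - \frac{2}{7} + \left(-48\right) 29 \left(-25\right) = - \frac{2}{7} - -34800 = - \frac{2}{7} + 34800 = \frac{243598}{7} \approx 34800.0$)
$\left(- 290 L - 212982\right) + v = \left(\left(-290\right) \left(-14\right) - 212982\right) + \frac{243598}{7} = \left(4060 - 212982\right) + \frac{243598}{7} = -208922 + \frac{243598}{7} = - \frac{1218856}{7}$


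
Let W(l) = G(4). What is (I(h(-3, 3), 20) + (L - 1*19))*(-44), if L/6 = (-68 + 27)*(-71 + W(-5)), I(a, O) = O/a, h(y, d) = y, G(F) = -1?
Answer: -2334596/3 ≈ -7.7820e+5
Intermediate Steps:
W(l) = -1
L = 17712 (L = 6*((-68 + 27)*(-71 - 1)) = 6*(-41*(-72)) = 6*2952 = 17712)
(I(h(-3, 3), 20) + (L - 1*19))*(-44) = (20/(-3) + (17712 - 1*19))*(-44) = (20*(-1/3) + (17712 - 19))*(-44) = (-20/3 + 17693)*(-44) = (53059/3)*(-44) = -2334596/3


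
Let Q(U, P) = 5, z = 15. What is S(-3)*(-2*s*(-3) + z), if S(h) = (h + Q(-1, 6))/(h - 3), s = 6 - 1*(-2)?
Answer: -21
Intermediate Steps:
s = 8 (s = 6 + 2 = 8)
S(h) = (5 + h)/(-3 + h) (S(h) = (h + 5)/(h - 3) = (5 + h)/(-3 + h))
S(-3)*(-2*s*(-3) + z) = ((5 - 3)/(-3 - 3))*(-2*8*(-3) + 15) = (2/(-6))*(-16*(-3) + 15) = (-⅙*2)*(48 + 15) = -⅓*63 = -21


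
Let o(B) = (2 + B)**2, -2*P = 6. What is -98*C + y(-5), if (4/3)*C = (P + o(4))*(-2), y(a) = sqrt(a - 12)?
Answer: 4851 + I*sqrt(17) ≈ 4851.0 + 4.1231*I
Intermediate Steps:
P = -3 (P = -1/2*6 = -3)
y(a) = sqrt(-12 + a)
C = -99/2 (C = 3*((-3 + (2 + 4)**2)*(-2))/4 = 3*((-3 + 6**2)*(-2))/4 = 3*((-3 + 36)*(-2))/4 = 3*(33*(-2))/4 = (3/4)*(-66) = -99/2 ≈ -49.500)
-98*C + y(-5) = -98*(-99/2) + sqrt(-12 - 5) = 4851 + sqrt(-17) = 4851 + I*sqrt(17)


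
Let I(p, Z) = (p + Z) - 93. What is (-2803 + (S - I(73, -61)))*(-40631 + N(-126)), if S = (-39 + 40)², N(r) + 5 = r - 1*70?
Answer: 111103872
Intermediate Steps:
N(r) = -75 + r (N(r) = -5 + (r - 1*70) = -5 + (r - 70) = -5 + (-70 + r) = -75 + r)
I(p, Z) = -93 + Z + p (I(p, Z) = (Z + p) - 93 = -93 + Z + p)
S = 1 (S = 1² = 1)
(-2803 + (S - I(73, -61)))*(-40631 + N(-126)) = (-2803 + (1 - (-93 - 61 + 73)))*(-40631 + (-75 - 126)) = (-2803 + (1 - 1*(-81)))*(-40631 - 201) = (-2803 + (1 + 81))*(-40832) = (-2803 + 82)*(-40832) = -2721*(-40832) = 111103872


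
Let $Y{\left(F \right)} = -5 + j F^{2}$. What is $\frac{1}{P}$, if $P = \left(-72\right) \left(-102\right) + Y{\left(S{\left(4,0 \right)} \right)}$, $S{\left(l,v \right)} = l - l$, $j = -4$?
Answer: $\frac{1}{7339} \approx 0.00013626$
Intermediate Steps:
$S{\left(l,v \right)} = 0$
$Y{\left(F \right)} = -5 - 4 F^{2}$
$P = 7339$ ($P = \left(-72\right) \left(-102\right) - \left(5 + 4 \cdot 0^{2}\right) = 7344 - 5 = 7339$)
$\frac{1}{P} = \frac{1}{7339}$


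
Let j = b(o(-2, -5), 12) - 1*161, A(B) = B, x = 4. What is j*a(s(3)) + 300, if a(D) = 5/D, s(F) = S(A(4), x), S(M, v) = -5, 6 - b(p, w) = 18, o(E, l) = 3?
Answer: 473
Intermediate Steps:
b(p, w) = -12 (b(p, w) = 6 - 1*18 = 6 - 18 = -12)
s(F) = -5
j = -173 (j = -12 - 1*161 = -12 - 161 = -173)
j*a(s(3)) + 300 = -865/(-5) + 300 = -865*(-1)/5 + 300 = -173*(-1) + 300 = 173 + 300 = 473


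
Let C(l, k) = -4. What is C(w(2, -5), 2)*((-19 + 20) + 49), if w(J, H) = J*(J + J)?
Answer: -200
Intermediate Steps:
w(J, H) = 2*J² (w(J, H) = J*(2*J) = 2*J²)
C(w(2, -5), 2)*((-19 + 20) + 49) = -4*((-19 + 20) + 49) = -4*(1 + 49) = -4*50 = -200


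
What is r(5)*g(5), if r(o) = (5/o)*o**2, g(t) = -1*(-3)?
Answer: 75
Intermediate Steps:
g(t) = 3
r(o) = 5*o
r(5)*g(5) = (5*5)*3 = 25*3 = 75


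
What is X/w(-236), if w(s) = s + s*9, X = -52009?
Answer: 52009/2360 ≈ 22.038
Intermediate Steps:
w(s) = 10*s (w(s) = s + 9*s = 10*s)
X/w(-236) = -52009/(10*(-236)) = -52009/(-2360) = -52009*(-1/2360) = 52009/2360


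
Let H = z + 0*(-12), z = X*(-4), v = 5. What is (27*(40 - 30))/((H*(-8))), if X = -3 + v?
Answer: 135/32 ≈ 4.2188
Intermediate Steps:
X = 2 (X = -3 + 5 = 2)
z = -8 (z = 2*(-4) = -8)
H = -8 (H = -8 + 0*(-12) = -8 + 0 = -8)
(27*(40 - 30))/((H*(-8))) = (27*(40 - 30))/((-8*(-8))) = (27*10)/64 = 270*(1/64) = 135/32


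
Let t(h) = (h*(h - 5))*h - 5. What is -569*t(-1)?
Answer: 6259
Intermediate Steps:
t(h) = -5 + h**2*(-5 + h) (t(h) = (h*(-5 + h))*h - 5 = h**2*(-5 + h) - 5 = -5 + h**2*(-5 + h))
-569*t(-1) = -569*(-5 + (-1)**3 - 5*(-1)**2) = -569*(-5 - 1 - 5*1) = -569*(-5 - 1 - 5) = -569*(-11) = 6259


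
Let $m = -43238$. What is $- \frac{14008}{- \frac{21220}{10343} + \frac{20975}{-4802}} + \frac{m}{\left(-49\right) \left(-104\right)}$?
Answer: $\frac{135834126290353}{62493201540} \approx 2173.6$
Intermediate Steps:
$- \frac{14008}{- \frac{21220}{10343} + \frac{20975}{-4802}} + \frac{m}{\left(-49\right) \left(-104\right)} = - \frac{14008}{- \frac{21220}{10343} + \frac{20975}{-4802}} - \frac{43238}{\left(-49\right) \left(-104\right)} = - \frac{14008}{\left(-21220\right) \frac{1}{10343} + 20975 \left(- \frac{1}{4802}\right)} - \frac{43238}{5096} = - \frac{14008}{- \frac{21220}{10343} - \frac{20975}{4802}} - \frac{1663}{196} = - \frac{14008}{- \frac{318842865}{49667086}} - \frac{1663}{196} = \left(-14008\right) \left(- \frac{49667086}{318842865}\right) - \frac{1663}{196} = \frac{695736540688}{318842865} - \frac{1663}{196} = \frac{135834126290353}{62493201540}$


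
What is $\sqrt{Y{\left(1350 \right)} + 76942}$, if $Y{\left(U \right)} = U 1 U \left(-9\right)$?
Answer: $i \sqrt{16325558} \approx 4040.5 i$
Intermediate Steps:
$Y{\left(U \right)} = - 9 U^{2}$ ($Y{\left(U \right)} = U U \left(-9\right) = U^{2} \left(-9\right) = - 9 U^{2}$)
$\sqrt{Y{\left(1350 \right)} + 76942} = \sqrt{- 9 \cdot 1350^{2} + 76942} = \sqrt{\left(-9\right) 1822500 + 76942} = \sqrt{-16402500 + 76942} = \sqrt{-16325558} = i \sqrt{16325558}$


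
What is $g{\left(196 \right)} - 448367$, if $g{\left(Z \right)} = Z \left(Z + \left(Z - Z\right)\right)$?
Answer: $-409951$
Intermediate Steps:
$g{\left(Z \right)} = Z^{2}$ ($g{\left(Z \right)} = Z \left(Z + 0\right) = Z Z = Z^{2}$)
$g{\left(196 \right)} - 448367 = 196^{2} - 448367 = 38416 - 448367 = -409951$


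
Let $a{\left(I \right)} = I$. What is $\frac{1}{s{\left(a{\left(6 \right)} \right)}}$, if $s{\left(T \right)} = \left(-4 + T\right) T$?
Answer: $\frac{1}{12} \approx 0.083333$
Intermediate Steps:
$s{\left(T \right)} = T \left(-4 + T\right)$
$\frac{1}{s{\left(a{\left(6 \right)} \right)}} = \frac{1}{6 \left(-4 + 6\right)} = \frac{1}{6 \cdot 2} = \frac{1}{12}$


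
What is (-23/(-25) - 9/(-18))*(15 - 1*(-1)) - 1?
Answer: 543/25 ≈ 21.720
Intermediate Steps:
(-23/(-25) - 9/(-18))*(15 - 1*(-1)) - 1 = (-23*(-1/25) - 9*(-1/18))*(15 + 1) - 1 = (23/25 + 1/2)*16 - 1 = (71/50)*16 - 1 = 568/25 - 1 = 543/25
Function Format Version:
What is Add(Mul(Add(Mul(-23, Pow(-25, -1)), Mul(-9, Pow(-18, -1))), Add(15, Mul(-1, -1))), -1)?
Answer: Rational(543, 25) ≈ 21.720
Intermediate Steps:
Add(Mul(Add(Mul(-23, Pow(-25, -1)), Mul(-9, Pow(-18, -1))), Add(15, Mul(-1, -1))), -1) = Add(Mul(Add(Mul(-23, Rational(-1, 25)), Mul(-9, Rational(-1, 18))), Add(15, 1)), -1) = Add(Mul(Add(Rational(23, 25), Rational(1, 2)), 16), -1) = Add(Mul(Rational(71, 50), 16), -1) = Add(Rational(568, 25), -1) = Rational(543, 25)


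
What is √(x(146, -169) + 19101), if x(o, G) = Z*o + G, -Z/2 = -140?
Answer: 2*√14953 ≈ 244.56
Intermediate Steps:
Z = 280 (Z = -2*(-140) = 280)
x(o, G) = G + 280*o (x(o, G) = 280*o + G = G + 280*o)
√(x(146, -169) + 19101) = √((-169 + 280*146) + 19101) = √((-169 + 40880) + 19101) = √(40711 + 19101) = √59812 = 2*√14953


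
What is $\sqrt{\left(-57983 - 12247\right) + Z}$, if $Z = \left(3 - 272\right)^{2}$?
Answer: $\sqrt{2131} \approx 46.163$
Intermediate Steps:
$Z = 72361$ ($Z = \left(-269\right)^{2} = 72361$)
$\sqrt{\left(-57983 - 12247\right) + Z} = \sqrt{\left(-57983 - 12247\right) + 72361} = \sqrt{-70230 + 72361} = \sqrt{2131}$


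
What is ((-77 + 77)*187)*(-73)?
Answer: 0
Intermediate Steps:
((-77 + 77)*187)*(-73) = (0*187)*(-73) = 0*(-73) = 0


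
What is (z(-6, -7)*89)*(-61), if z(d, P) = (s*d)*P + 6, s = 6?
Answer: -1400682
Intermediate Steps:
z(d, P) = 6 + 6*P*d (z(d, P) = (6*d)*P + 6 = 6*P*d + 6 = 6 + 6*P*d)
(z(-6, -7)*89)*(-61) = ((6 + 6*(-7)*(-6))*89)*(-61) = ((6 + 252)*89)*(-61) = (258*89)*(-61) = 22962*(-61) = -1400682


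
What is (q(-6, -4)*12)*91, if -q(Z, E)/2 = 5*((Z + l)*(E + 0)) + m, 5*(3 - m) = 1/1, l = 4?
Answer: -467376/5 ≈ -93475.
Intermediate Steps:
m = 14/5 (m = 3 - ⅕/1 = 3 - ⅕*1 = 3 - ⅕ = 14/5 ≈ 2.8000)
q(Z, E) = -28/5 - 10*E*(4 + Z) (q(Z, E) = -2*(5*((Z + 4)*(E + 0)) + 14/5) = -2*(5*((4 + Z)*E) + 14/5) = -2*(5*(E*(4 + Z)) + 14/5) = -2*(5*E*(4 + Z) + 14/5) = -2*(14/5 + 5*E*(4 + Z)) = -28/5 - 10*E*(4 + Z))
(q(-6, -4)*12)*91 = ((-28/5 - 40*(-4) - 10*(-4)*(-6))*12)*91 = ((-28/5 + 160 - 240)*12)*91 = -428/5*12*91 = -5136/5*91 = -467376/5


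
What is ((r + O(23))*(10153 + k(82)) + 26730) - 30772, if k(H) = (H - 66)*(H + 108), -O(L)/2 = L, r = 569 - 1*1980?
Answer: -19226243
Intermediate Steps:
r = -1411 (r = 569 - 1980 = -1411)
O(L) = -2*L
k(H) = (-66 + H)*(108 + H)
((r + O(23))*(10153 + k(82)) + 26730) - 30772 = ((-1411 - 2*23)*(10153 + (-7128 + 82² + 42*82)) + 26730) - 30772 = ((-1411 - 46)*(10153 + (-7128 + 6724 + 3444)) + 26730) - 30772 = (-1457*(10153 + 3040) + 26730) - 30772 = (-1457*13193 + 26730) - 30772 = (-19222201 + 26730) - 30772 = -19195471 - 30772 = -19226243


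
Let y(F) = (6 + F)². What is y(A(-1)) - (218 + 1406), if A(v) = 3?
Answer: -1543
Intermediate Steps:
y(A(-1)) - (218 + 1406) = (6 + 3)² - (218 + 1406) = 9² - 1*1624 = 81 - 1624 = -1543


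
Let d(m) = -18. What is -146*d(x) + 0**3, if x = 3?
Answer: 2628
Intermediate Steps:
-146*d(x) + 0**3 = -146*(-18) + 0**3 = 2628 + 0 = 2628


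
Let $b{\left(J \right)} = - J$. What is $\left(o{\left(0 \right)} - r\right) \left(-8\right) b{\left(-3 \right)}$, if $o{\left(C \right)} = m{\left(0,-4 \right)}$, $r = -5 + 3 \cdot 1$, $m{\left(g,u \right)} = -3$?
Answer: $24$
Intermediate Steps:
$r = -2$ ($r = -5 + 3 = -2$)
$o{\left(C \right)} = -3$
$\left(o{\left(0 \right)} - r\right) \left(-8\right) b{\left(-3 \right)} = \left(-3 - -2\right) \left(-8\right) \left(\left(-1\right) \left(-3\right)\right) = \left(-3 + 2\right) \left(-8\right) 3 = \left(-1\right) \left(-8\right) 3 = 8 \cdot 3 = 24$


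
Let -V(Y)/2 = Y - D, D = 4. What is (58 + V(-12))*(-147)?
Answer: -13230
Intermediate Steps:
V(Y) = 8 - 2*Y (V(Y) = -2*(Y - 1*4) = -2*(Y - 4) = -2*(-4 + Y) = 8 - 2*Y)
(58 + V(-12))*(-147) = (58 + (8 - 2*(-12)))*(-147) = (58 + (8 + 24))*(-147) = (58 + 32)*(-147) = 90*(-147) = -13230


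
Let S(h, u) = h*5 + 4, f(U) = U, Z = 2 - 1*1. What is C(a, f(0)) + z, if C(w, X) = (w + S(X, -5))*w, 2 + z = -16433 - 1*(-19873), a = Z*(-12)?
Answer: 3534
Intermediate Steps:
Z = 1 (Z = 2 - 1 = 1)
a = -12 (a = 1*(-12) = -12)
z = 3438 (z = -2 + (-16433 - 1*(-19873)) = -2 + (-16433 + 19873) = -2 + 3440 = 3438)
S(h, u) = 4 + 5*h (S(h, u) = 5*h + 4 = 4 + 5*h)
C(w, X) = w*(4 + w + 5*X) (C(w, X) = (w + (4 + 5*X))*w = (4 + w + 5*X)*w = w*(4 + w + 5*X))
C(a, f(0)) + z = -12*(4 - 12 + 5*0) + 3438 = -12*(4 - 12 + 0) + 3438 = -12*(-8) + 3438 = 96 + 3438 = 3534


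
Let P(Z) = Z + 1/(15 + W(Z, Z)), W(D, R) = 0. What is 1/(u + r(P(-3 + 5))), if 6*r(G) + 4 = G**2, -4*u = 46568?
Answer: -1350/15716639 ≈ -8.5896e-5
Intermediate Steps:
u = -11642 (u = -1/4*46568 = -11642)
P(Z) = 1/15 + Z (P(Z) = Z + 1/(15 + 0) = Z + 1/15 = 1/15 + Z)
r(G) = -2/3 + G**2/6
1/(u + r(P(-3 + 5))) = 1/(-11642 + (-2/3 + (1/15 + (-3 + 5))**2/6)) = 1/(-11642 + (-2/3 + (1/15 + 2)**2/6)) = 1/(-11642 + (-2/3 + (31/15)**2/6)) = 1/(-11642 + (-2/3 + (1/6)*(961/225))) = 1/(-11642 + (-2/3 + 961/1350)) = 1/(-11642 + 61/1350) = 1/(-15716639/1350) = -1350/15716639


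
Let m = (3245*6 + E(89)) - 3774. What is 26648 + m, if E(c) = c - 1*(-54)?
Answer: 42487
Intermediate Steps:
E(c) = 54 + c (E(c) = c + 54 = 54 + c)
m = 15839 (m = (3245*6 + (54 + 89)) - 3774 = (19470 + 143) - 3774 = 19613 - 3774 = 15839)
26648 + m = 26648 + 15839 = 42487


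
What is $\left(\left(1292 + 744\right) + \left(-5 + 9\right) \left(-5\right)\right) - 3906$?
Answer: $-1890$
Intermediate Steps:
$\left(\left(1292 + 744\right) + \left(-5 + 9\right) \left(-5\right)\right) - 3906 = \left(2036 + 4 \left(-5\right)\right) - 3906 = \left(2036 - 20\right) - 3906 = 2016 - 3906 = -1890$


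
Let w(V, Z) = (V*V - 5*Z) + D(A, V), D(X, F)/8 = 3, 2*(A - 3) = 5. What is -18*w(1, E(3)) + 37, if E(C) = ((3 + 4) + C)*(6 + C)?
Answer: 7687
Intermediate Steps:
A = 11/2 (A = 3 + (1/2)*5 = 3 + 5/2 = 11/2 ≈ 5.5000)
D(X, F) = 24 (D(X, F) = 8*3 = 24)
E(C) = (6 + C)*(7 + C) (E(C) = (7 + C)*(6 + C) = (6 + C)*(7 + C))
w(V, Z) = 24 + V**2 - 5*Z (w(V, Z) = (V*V - 5*Z) + 24 = (V**2 - 5*Z) + 24 = 24 + V**2 - 5*Z)
-18*w(1, E(3)) + 37 = -18*(24 + 1**2 - 5*(42 + 3**2 + 13*3)) + 37 = -18*(24 + 1 - 5*(42 + 9 + 39)) + 37 = -18*(24 + 1 - 5*90) + 37 = -18*(24 + 1 - 450) + 37 = -18*(-425) + 37 = 7650 + 37 = 7687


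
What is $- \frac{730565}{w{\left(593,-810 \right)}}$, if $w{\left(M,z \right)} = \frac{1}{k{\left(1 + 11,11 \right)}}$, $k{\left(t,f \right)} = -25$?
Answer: $18264125$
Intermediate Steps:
$w{\left(M,z \right)} = - \frac{1}{25}$ ($w{\left(M,z \right)} = \frac{1}{-25} = - \frac{1}{25}$)
$- \frac{730565}{w{\left(593,-810 \right)}} = - \frac{730565}{- \frac{1}{25}} = \left(-730565\right) \left(-25\right) = 18264125$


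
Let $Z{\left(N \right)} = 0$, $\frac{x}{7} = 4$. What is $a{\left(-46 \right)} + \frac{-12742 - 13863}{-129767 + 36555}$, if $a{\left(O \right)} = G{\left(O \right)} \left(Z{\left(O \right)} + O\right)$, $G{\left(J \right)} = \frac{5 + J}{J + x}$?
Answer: $- \frac{87659471}{838908} \approx -104.49$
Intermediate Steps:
$x = 28$ ($x = 7 \cdot 4 = 28$)
$G{\left(J \right)} = \frac{5 + J}{28 + J}$ ($G{\left(J \right)} = \frac{5 + J}{J + 28} = \frac{5 + J}{28 + J}$)
$a{\left(O \right)} = \frac{O \left(5 + O\right)}{28 + O}$ ($a{\left(O \right)} = \frac{5 + O}{28 + O} \left(0 + O\right) = \frac{5 + O}{28 + O} O = \frac{O \left(5 + O\right)}{28 + O}$)
$a{\left(-46 \right)} + \frac{-12742 - 13863}{-129767 + 36555} = - \frac{46 \left(5 - 46\right)}{28 - 46} + \frac{-12742 - 13863}{-129767 + 36555} = \left(-46\right) \frac{1}{-18} \left(-41\right) - \frac{26605}{-93212} = \left(-46\right) \left(- \frac{1}{18}\right) \left(-41\right) - - \frac{26605}{93212} = - \frac{943}{9} + \frac{26605}{93212} = - \frac{87659471}{838908}$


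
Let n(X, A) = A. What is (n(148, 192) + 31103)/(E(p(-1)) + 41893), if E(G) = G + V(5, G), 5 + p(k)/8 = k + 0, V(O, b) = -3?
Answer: 31295/41842 ≈ 0.74793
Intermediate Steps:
p(k) = -40 + 8*k (p(k) = -40 + 8*(k + 0) = -40 + 8*k)
E(G) = -3 + G (E(G) = G - 3 = -3 + G)
(n(148, 192) + 31103)/(E(p(-1)) + 41893) = (192 + 31103)/((-3 + (-40 + 8*(-1))) + 41893) = 31295/((-3 + (-40 - 8)) + 41893) = 31295/((-3 - 48) + 41893) = 31295/(-51 + 41893) = 31295/41842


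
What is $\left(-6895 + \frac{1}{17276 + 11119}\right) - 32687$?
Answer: $- \frac{1123930889}{28395} \approx -39582.0$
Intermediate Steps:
$\left(-6895 + \frac{1}{17276 + 11119}\right) - 32687 = \left(-6895 + \frac{1}{28395}\right) - 32687 = - \frac{195783524}{28395} - 32687 = - \frac{1123930889}{28395}$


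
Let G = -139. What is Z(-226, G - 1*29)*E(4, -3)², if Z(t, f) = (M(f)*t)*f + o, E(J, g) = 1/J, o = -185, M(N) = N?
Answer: -6378809/16 ≈ -3.9868e+5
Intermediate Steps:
Z(t, f) = -185 + t*f² (Z(t, f) = (f*t)*f - 185 = t*f² - 185 = -185 + t*f²)
Z(-226, G - 1*29)*E(4, -3)² = (-185 - 226*(-139 - 1*29)²)*(1/4)² = (-185 - 226*(-139 - 29)²)*(¼)² = (-185 - 226*(-168)²)*(1/16) = (-185 - 226*28224)*(1/16) = (-185 - 6378624)*(1/16) = -6378809*1/16 = -6378809/16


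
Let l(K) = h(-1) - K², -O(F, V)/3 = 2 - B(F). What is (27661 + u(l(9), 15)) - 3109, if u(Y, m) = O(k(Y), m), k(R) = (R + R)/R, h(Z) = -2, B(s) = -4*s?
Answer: 24522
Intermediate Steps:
k(R) = 2 (k(R) = (2*R)/R = 2)
O(F, V) = -6 - 12*F (O(F, V) = -3*(2 - (-4)*F) = -3*(2 + 4*F) = -6 - 12*F)
l(K) = -2 - K²
u(Y, m) = -30 (u(Y, m) = -6 - 12*2 = -6 - 24 = -30)
(27661 + u(l(9), 15)) - 3109 = (27661 - 30) - 3109 = 27631 - 3109 = 24522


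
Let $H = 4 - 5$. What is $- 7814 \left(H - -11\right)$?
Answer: $-78140$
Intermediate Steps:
$H = -1$ ($H = 4 - 5 = -1$)
$- 7814 \left(H - -11\right) = - 7814 \left(-1 - -11\right) = - 7814 \left(-1 + 11\right) = \left(-7814\right) 10 = -78140$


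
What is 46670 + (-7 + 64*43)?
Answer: 49415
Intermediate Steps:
46670 + (-7 + 64*43) = 46670 + (-7 + 2752) = 46670 + 2745 = 49415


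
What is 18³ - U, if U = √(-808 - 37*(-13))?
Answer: 5832 - I*√327 ≈ 5832.0 - 18.083*I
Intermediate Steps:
U = I*√327 (U = √(-808 + 481) = √(-327) = I*√327 ≈ 18.083*I)
18³ - U = 18³ - I*√327 = 5832 - I*√327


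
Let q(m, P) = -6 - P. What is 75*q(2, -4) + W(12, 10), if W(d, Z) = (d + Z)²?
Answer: 334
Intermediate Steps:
W(d, Z) = (Z + d)²
75*q(2, -4) + W(12, 10) = 75*(-6 - 1*(-4)) + (10 + 12)² = 75*(-6 + 4) + 22² = 75*(-2) + 484 = -150 + 484 = 334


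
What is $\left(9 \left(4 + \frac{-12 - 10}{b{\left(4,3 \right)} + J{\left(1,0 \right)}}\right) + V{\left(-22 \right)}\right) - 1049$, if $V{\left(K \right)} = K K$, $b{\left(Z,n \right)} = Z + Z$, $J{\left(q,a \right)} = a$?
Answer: $- \frac{2215}{4} \approx -553.75$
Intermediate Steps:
$b{\left(Z,n \right)} = 2 Z$
$V{\left(K \right)} = K^{2}$
$\left(9 \left(4 + \frac{-12 - 10}{b{\left(4,3 \right)} + J{\left(1,0 \right)}}\right) + V{\left(-22 \right)}\right) - 1049 = \left(9 \left(4 + \frac{-12 - 10}{2 \cdot 4 + 0}\right) + \left(-22\right)^{2}\right) - 1049 = \left(9 \left(4 - \frac{22}{8 + 0}\right) + 484\right) - 1049 = \left(9 \left(4 - \frac{22}{8}\right) + 484\right) - 1049 = \left(9 \left(4 - \frac{11}{4}\right) + 484\right) - 1049 = \left(9 \cdot \frac{5}{4} + 484\right) - 1049 = \left(\frac{45}{4} + 484\right) - 1049 = \frac{1981}{4} - 1049 = - \frac{2215}{4}$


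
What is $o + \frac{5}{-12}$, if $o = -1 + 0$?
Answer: $- \frac{17}{12} \approx -1.4167$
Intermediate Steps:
$o = -1$
$o + \frac{5}{-12} = -1 + \frac{5}{-12} = -1 + 5 \left(- \frac{1}{12}\right) = -1 - \frac{5}{12} = - \frac{17}{12}$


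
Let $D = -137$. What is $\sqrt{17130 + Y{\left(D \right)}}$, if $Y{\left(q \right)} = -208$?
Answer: $\sqrt{16922} \approx 130.08$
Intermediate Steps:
$\sqrt{17130 + Y{\left(D \right)}} = \sqrt{17130 - 208} = \sqrt{16922}$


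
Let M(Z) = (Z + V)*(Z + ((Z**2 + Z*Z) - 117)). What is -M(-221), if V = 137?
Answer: 8176896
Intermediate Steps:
M(Z) = (137 + Z)*(-117 + Z + 2*Z**2) (M(Z) = (Z + 137)*(Z + ((Z**2 + Z*Z) - 117)) = (137 + Z)*(Z + ((Z**2 + Z**2) - 117)) = (137 + Z)*(Z + (2*Z**2 - 117)) = (137 + Z)*(Z + (-117 + 2*Z**2)) = (137 + Z)*(-117 + Z + 2*Z**2))
-M(-221) = -(-16029 + 2*(-221)**3 + 20*(-221) + 275*(-221)**2) = -(-16029 + 2*(-10793861) - 4420 + 275*48841) = -(-16029 - 21587722 - 4420 + 13431275) = -1*(-8176896) = 8176896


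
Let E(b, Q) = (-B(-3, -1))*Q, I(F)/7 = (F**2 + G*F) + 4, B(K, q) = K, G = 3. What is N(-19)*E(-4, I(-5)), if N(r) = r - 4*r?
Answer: 16758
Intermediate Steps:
I(F) = 28 + 7*F**2 + 21*F (I(F) = 7*((F**2 + 3*F) + 4) = 7*(4 + F**2 + 3*F) = 28 + 7*F**2 + 21*F)
E(b, Q) = 3*Q (E(b, Q) = (-1*(-3))*Q = 3*Q)
N(r) = -3*r
N(-19)*E(-4, I(-5)) = (-3*(-19))*(3*(28 + 7*(-5)**2 + 21*(-5))) = 57*(3*(28 + 7*25 - 105)) = 57*(3*(28 + 175 - 105)) = 57*(3*98) = 57*294 = 16758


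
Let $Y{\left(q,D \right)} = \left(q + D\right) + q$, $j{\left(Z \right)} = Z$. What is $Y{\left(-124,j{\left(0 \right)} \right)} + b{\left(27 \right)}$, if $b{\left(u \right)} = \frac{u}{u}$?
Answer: $-247$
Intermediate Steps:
$b{\left(u \right)} = 1$
$Y{\left(q,D \right)} = D + 2 q$ ($Y{\left(q,D \right)} = \left(D + q\right) + q = D + 2 q$)
$Y{\left(-124,j{\left(0 \right)} \right)} + b{\left(27 \right)} = \left(0 + 2 \left(-124\right)\right) + 1 = \left(0 - 248\right) + 1 = -248 + 1 = -247$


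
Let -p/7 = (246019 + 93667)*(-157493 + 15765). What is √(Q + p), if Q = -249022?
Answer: 3*√37444541426 ≈ 5.8052e+5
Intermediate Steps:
p = 337001121856 (p = -7*(246019 + 93667)*(-157493 + 15765) = -2377802*(-141728) = -7*(-48143017408) = 337001121856)
√(Q + p) = √(-249022 + 337001121856) = √337000872834 = 3*√37444541426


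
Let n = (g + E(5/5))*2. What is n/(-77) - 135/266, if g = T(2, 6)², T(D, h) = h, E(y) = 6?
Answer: -4677/2926 ≈ -1.5984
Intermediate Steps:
g = 36 (g = 6² = 36)
n = 84 (n = (36 + 6)*2 = 42*2 = 84)
n/(-77) - 135/266 = 84/(-77) - 135/266 = 84*(-1/77) - 135*1/266 = -12/11 - 135/266 = -4677/2926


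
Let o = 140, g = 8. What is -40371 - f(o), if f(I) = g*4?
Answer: -40403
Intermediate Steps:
f(I) = 32 (f(I) = 8*4 = 32)
-40371 - f(o) = -40371 - 1*32 = -40371 - 32 = -40403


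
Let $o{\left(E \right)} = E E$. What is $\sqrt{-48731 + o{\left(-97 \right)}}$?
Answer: $i \sqrt{39322} \approx 198.3 i$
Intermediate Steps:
$o{\left(E \right)} = E^{2}$
$\sqrt{-48731 + o{\left(-97 \right)}} = \sqrt{-48731 + \left(-97\right)^{2}} = \sqrt{-48731 + 9409} = \sqrt{-39322} = i \sqrt{39322}$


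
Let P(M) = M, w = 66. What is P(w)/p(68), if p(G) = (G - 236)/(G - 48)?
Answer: -55/7 ≈ -7.8571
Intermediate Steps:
p(G) = (-236 + G)/(-48 + G)
P(w)/p(68) = 66/(((-236 + 68)/(-48 + 68))) = 66/((-168/20)) = 66/(((1/20)*(-168))) = 66/(-42/5) = 66*(-5/42) = -55/7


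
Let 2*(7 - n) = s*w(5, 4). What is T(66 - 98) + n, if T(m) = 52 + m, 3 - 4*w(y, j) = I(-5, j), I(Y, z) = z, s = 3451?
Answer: 3667/8 ≈ 458.38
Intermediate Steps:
w(y, j) = ¾ - j/4
n = 3507/8 (n = 7 - 3451*(¾ - ¼*4)/2 = 7 - 3451*(¾ - 1)/2 = 7 - 3451*(-1)/(2*4) = 7 - ½*(-3451/4) = 7 + 3451/8 = 3507/8 ≈ 438.38)
T(66 - 98) + n = (52 + (66 - 98)) + 3507/8 = (52 - 32) + 3507/8 = 20 + 3507/8 = 3667/8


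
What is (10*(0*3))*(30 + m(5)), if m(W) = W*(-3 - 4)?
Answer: 0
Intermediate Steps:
m(W) = -7*W (m(W) = W*(-7) = -7*W)
(10*(0*3))*(30 + m(5)) = (10*(0*3))*(30 - 7*5) = (10*0)*(30 - 35) = 0*(-5) = 0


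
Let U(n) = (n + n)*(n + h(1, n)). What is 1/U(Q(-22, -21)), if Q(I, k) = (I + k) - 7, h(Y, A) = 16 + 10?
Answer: 1/2400 ≈ 0.00041667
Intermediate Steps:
h(Y, A) = 26
Q(I, k) = -7 + I + k
U(n) = 2*n*(26 + n) (U(n) = (n + n)*(n + 26) = (2*n)*(26 + n) = 2*n*(26 + n))
1/U(Q(-22, -21)) = 1/(2*(-7 - 22 - 21)*(26 + (-7 - 22 - 21))) = 1/(2*(-50)*(26 - 50)) = 1/(2*(-50)*(-24)) = 1/2400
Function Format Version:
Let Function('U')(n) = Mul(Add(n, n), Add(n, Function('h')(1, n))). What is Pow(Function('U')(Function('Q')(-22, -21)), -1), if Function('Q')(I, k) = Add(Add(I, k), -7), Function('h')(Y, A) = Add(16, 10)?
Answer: Rational(1, 2400) ≈ 0.00041667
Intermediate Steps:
Function('h')(Y, A) = 26
Function('Q')(I, k) = Add(-7, I, k)
Function('U')(n) = Mul(2, n, Add(26, n)) (Function('U')(n) = Mul(Add(n, n), Add(n, 26)) = Mul(Mul(2, n), Add(26, n)) = Mul(2, n, Add(26, n)))
Pow(Function('U')(Function('Q')(-22, -21)), -1) = Pow(Mul(2, Add(-7, -22, -21), Add(26, Add(-7, -22, -21))), -1) = Pow(Mul(2, -50, Add(26, -50)), -1) = Pow(Mul(2, -50, -24), -1) = Pow(2400, -1) = Rational(1, 2400)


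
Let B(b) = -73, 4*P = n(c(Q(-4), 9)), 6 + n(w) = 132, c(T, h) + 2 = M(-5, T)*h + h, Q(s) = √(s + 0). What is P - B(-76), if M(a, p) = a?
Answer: 209/2 ≈ 104.50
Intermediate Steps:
Q(s) = √s
c(T, h) = -2 - 4*h (c(T, h) = -2 + (-5*h + h) = -2 - 4*h)
n(w) = 126 (n(w) = -6 + 132 = 126)
P = 63/2 (P = (¼)*126 = 63/2 ≈ 31.500)
P - B(-76) = 63/2 - 1*(-73) = 63/2 + 73 = 209/2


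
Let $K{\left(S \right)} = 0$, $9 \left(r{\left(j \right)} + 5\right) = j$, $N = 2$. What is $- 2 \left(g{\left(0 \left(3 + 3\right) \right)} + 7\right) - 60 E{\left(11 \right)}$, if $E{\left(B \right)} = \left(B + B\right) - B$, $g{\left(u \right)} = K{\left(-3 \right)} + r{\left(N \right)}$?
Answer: $- \frac{5980}{9} \approx -664.44$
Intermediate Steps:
$r{\left(j \right)} = -5 + \frac{j}{9}$
$g{\left(u \right)} = - \frac{43}{9}$ ($g{\left(u \right)} = 0 + \left(-5 + \frac{1}{9} \cdot 2\right) = 0 + \left(-5 + \frac{2}{9}\right) = 0 - \frac{43}{9} = - \frac{43}{9}$)
$E{\left(B \right)} = B$ ($E{\left(B \right)} = 2 B - B = B$)
$- 2 \left(g{\left(0 \left(3 + 3\right) \right)} + 7\right) - 60 E{\left(11 \right)} = - 2 \left(- \frac{43}{9} + 7\right) - 660 = \left(-2\right) \frac{20}{9} - 660 = - \frac{40}{9} - 660 = - \frac{5980}{9}$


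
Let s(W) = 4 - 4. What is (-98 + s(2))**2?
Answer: 9604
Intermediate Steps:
s(W) = 0
(-98 + s(2))**2 = (-98 + 0)**2 = (-98)**2 = 9604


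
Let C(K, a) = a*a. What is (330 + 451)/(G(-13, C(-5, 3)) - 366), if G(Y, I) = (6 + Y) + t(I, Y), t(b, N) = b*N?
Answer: -781/490 ≈ -1.5939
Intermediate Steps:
C(K, a) = a²
t(b, N) = N*b
G(Y, I) = 6 + Y + I*Y (G(Y, I) = (6 + Y) + Y*I = (6 + Y) + I*Y = 6 + Y + I*Y)
(330 + 451)/(G(-13, C(-5, 3)) - 366) = (330 + 451)/((6 - 13 + 3²*(-13)) - 366) = 781/((6 - 13 + 9*(-13)) - 366) = 781/((6 - 13 - 117) - 366) = 781/(-124 - 366) = 781/(-490) = 781*(-1/490) = -781/490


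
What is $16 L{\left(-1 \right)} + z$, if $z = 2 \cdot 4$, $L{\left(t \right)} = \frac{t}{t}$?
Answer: $24$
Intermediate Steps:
$L{\left(t \right)} = 1$
$z = 8$
$16 L{\left(-1 \right)} + z = 16 \cdot 1 + 8 = 16 + 8 = 24$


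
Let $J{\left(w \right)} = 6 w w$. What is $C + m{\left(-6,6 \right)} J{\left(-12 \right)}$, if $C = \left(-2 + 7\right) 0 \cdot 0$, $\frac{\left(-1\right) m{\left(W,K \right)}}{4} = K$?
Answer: $-20736$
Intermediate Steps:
$m{\left(W,K \right)} = - 4 K$
$J{\left(w \right)} = 6 w^{2}$
$C = 0$ ($C = 5 \cdot 0 = 0$)
$C + m{\left(-6,6 \right)} J{\left(-12 \right)} = 0 + \left(-4\right) 6 \cdot 6 \left(-12\right)^{2} = 0 - 24 \cdot 6 \cdot 144 = 0 - 20736 = -20736$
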